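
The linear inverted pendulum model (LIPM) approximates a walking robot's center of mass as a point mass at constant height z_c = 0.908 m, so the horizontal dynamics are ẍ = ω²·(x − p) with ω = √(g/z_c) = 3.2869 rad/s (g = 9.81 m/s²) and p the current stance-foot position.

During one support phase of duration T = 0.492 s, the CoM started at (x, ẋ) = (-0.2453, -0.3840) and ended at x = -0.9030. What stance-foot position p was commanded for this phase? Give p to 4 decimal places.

p = -0.0136

ωT = 3.2869·0.492 = 1.617155; cosh(ωT) = 2.618598, sinh(ωT) = 2.420136
x(T) = p + (x₀−p)·cosh(ωT) + (ẋ₀/ω)·sinh(ωT) ⇒ p·(1 − cosh) = x(T) − x₀·cosh − (ẋ₀/ω)·sinh
numerator   = -0.9030 − (-0.2453)·2.618598 − (-0.3840/3.2869)·2.420136 = 0.022080
denominator = 1 − 2.618598 = -1.618598
p = 0.022080 / -1.618598 = -0.0136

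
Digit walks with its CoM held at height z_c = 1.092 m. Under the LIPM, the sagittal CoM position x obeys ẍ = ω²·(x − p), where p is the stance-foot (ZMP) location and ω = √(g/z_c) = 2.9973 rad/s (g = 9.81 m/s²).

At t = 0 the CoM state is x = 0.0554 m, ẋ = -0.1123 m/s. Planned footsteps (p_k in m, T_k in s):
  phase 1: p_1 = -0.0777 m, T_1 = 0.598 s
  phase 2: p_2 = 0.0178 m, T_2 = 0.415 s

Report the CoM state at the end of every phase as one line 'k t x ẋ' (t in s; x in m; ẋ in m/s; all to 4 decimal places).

1 0.5980 0.2236 0.8179
2 1.0130 0.8384 2.5175

phase 1: p=-0.0777, T=0.598, ωT=1.792385, cosh=3.085160, sinh=2.918597; start (x,ẋ)=(0.055400, -0.112300) → end (x,ẋ)=(0.223584, 0.817884)
phase 2: p=0.0178, T=0.415, ωT=1.243880, cosh=1.878655, sinh=1.590391; start (x,ẋ)=(0.223584, 0.817884) → end (x,ẋ)=(0.838372, 2.517466)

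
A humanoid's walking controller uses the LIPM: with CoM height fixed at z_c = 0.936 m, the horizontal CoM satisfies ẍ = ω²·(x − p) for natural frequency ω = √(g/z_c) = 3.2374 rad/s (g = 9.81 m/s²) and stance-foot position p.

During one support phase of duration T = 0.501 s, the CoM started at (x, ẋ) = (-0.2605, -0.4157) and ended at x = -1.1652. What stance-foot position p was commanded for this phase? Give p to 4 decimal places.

p = 0.1028

ωT = 3.2374·0.501 = 1.621937; cosh(ωT) = 2.630203, sinh(ωT) = 2.432687
x(T) = p + (x₀−p)·cosh(ωT) + (ẋ₀/ω)·sinh(ωT) ⇒ p·(1 − cosh) = x(T) − x₀·cosh − (ẋ₀/ω)·sinh
numerator   = -1.1652 − (-0.2605)·2.630203 − (-0.4157/3.2374)·2.432687 = -0.167662
denominator = 1 − 2.630203 = -1.630203
p = -0.167662 / -1.630203 = 0.1028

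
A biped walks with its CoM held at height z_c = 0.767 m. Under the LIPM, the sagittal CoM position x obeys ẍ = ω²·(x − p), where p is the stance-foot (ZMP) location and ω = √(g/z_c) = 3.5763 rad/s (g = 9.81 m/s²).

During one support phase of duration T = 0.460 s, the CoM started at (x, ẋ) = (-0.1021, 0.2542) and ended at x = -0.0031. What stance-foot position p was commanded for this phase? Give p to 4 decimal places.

p = -0.0557

ωT = 3.5763·0.460 = 1.645098; cosh(ωT) = 2.687256, sinh(ωT) = 2.494262
x(T) = p + (x₀−p)·cosh(ωT) + (ẋ₀/ω)·sinh(ωT) ⇒ p·(1 − cosh) = x(T) − x₀·cosh − (ẋ₀/ω)·sinh
numerator   = -0.0031 − (-0.1021)·2.687256 − (0.2542/3.5763)·2.494262 = 0.093979
denominator = 1 − 2.687256 = -1.687256
p = 0.093979 / -1.687256 = -0.0557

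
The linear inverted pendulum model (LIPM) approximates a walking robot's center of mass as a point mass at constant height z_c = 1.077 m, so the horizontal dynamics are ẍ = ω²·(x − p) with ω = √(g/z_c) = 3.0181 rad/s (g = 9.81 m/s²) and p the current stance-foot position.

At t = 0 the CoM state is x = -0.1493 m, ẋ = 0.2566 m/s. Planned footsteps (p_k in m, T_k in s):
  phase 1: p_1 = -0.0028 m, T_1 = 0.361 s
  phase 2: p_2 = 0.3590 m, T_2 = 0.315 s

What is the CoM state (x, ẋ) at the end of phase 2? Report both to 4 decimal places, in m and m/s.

x = -0.4305, ẋ = -1.8700

phase 1: p=-0.0028, T=0.361, ωT=1.089534, cosh=1.654631, sinh=1.318258; start (x,ẋ)=(-0.149300, 0.256600) → end (x,ẋ)=(-0.133125, -0.158292)
phase 2: p=0.3590, T=0.315, ωT=0.950701, cosh=1.486997, sinh=1.100527; start (x,ẋ)=(-0.133125, -0.158292) → end (x,ẋ)=(-0.430508, -1.869972)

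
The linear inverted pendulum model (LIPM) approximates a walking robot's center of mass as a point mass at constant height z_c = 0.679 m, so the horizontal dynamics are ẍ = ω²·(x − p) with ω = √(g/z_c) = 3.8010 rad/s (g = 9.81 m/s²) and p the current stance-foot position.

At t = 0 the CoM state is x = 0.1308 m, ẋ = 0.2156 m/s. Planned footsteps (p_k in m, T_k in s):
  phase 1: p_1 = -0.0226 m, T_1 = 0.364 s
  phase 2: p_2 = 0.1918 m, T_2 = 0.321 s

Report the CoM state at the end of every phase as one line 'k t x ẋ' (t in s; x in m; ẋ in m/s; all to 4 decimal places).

1 0.3640 0.4086 1.5469
2 0.6850 1.2203 4.1228

phase 1: p=-0.0226, T=0.364, ωT=1.383564, cosh=2.119888, sinh=1.869205; start (x,ẋ)=(0.130800, 0.215600) → end (x,ẋ)=(0.408616, 1.546932)
phase 2: p=0.1918, T=0.321, ωT=1.220121, cosh=1.841396, sinh=1.546202; start (x,ẋ)=(0.408616, 1.546932) → end (x,ẋ)=(1.220317, 4.122764)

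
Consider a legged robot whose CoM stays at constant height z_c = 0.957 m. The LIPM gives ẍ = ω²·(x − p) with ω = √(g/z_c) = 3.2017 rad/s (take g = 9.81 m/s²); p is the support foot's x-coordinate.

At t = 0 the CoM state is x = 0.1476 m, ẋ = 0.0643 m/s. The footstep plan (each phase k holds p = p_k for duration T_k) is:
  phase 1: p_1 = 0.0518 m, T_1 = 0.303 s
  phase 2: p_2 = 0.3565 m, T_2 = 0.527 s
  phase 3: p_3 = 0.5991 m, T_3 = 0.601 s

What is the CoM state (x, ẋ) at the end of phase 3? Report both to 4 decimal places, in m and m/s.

phase 1: p=0.0518, T=0.303, ωT=0.970115, cosh=1.508644, sinh=1.129604; start (x,ẋ)=(0.147600, 0.064300) → end (x,ẋ)=(0.219014, 0.443481)
phase 2: p=0.3565, T=0.527, ωT=1.687296, cosh=2.794932, sinh=2.609913; start (x,ẋ)=(0.219014, 0.443481) → end (x,ẋ)=(0.333746, 0.090645)
phase 3: p=0.5991, T=0.601, ωT=1.924222, cosh=3.497902, sinh=3.351913; start (x,ẋ)=(0.333746, 0.090645) → end (x,ẋ)=(-0.234183, -2.530660)

x = -0.2342, ẋ = -2.5307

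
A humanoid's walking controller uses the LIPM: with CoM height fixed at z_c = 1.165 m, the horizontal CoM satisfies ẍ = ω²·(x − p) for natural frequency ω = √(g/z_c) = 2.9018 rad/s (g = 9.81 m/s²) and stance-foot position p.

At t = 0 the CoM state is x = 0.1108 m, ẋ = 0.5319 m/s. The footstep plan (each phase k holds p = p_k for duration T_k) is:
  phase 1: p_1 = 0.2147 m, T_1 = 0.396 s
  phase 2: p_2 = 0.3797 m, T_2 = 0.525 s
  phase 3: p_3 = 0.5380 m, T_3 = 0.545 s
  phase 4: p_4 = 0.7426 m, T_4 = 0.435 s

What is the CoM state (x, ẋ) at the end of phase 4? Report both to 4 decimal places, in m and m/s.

phase 1: p=0.2147, T=0.396, ωT=1.149113, cosh=1.736155, sinh=1.419237; start (x,ẋ)=(0.110800, 0.531900) → end (x,ẋ)=(0.294460, 0.495565)
phase 2: p=0.3797, T=0.525, ωT=1.523445, cosh=2.402982, sinh=2.185022; start (x,ẋ)=(0.294460, 0.495565) → end (x,ẋ)=(0.548024, 0.650368)
phase 3: p=0.5380, T=0.545, ωT=1.581481, cosh=2.533911, sinh=2.328241; start (x,ẋ)=(0.548024, 0.650368) → end (x,ẋ)=(1.085218, 1.715697)
phase 4: p=0.7426, T=0.435, ωT=1.262283, cosh=1.908243, sinh=1.625236; start (x,ẋ)=(1.085218, 1.715697) → end (x,ẋ)=(2.357324, 4.889792)

x = 2.3573, ẋ = 4.8898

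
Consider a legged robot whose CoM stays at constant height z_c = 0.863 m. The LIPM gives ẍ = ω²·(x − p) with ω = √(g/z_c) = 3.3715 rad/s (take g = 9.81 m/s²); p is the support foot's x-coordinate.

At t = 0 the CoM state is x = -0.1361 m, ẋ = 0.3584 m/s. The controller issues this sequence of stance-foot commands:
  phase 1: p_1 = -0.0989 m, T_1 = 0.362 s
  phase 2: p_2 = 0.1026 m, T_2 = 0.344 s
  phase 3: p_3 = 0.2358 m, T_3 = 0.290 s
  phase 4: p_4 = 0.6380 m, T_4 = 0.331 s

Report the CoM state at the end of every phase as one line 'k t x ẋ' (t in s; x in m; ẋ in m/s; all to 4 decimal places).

1 0.3620 -0.0030 0.4661
2 0.7060 0.1165 0.3046
3 0.9960 0.1578 0.0031
4 1.3270 -0.1723 -2.2004

phase 1: p=-0.0989, T=0.362, ωT=1.220483, cosh=1.841956, sinh=1.546868; start (x,ẋ)=(-0.136100, 0.358400) → end (x,ẋ)=(-0.002984, 0.466149)
phase 2: p=0.1026, T=0.344, ωT=1.159796, cosh=1.751416, sinh=1.437866; start (x,ẋ)=(-0.002984, 0.466149) → end (x,ẋ)=(0.116480, 0.304573)
phase 3: p=0.2358, T=0.290, ωT=0.977735, cosh=1.517295, sinh=1.141133; start (x,ẋ)=(0.116480, 0.304573) → end (x,ẋ)=(0.157843, 0.003063)
phase 4: p=0.6380, T=0.331, ωT=1.115967, cosh=1.690058, sinh=1.362459; start (x,ẋ)=(0.157843, 0.003063) → end (x,ẋ)=(-0.172255, -2.200439)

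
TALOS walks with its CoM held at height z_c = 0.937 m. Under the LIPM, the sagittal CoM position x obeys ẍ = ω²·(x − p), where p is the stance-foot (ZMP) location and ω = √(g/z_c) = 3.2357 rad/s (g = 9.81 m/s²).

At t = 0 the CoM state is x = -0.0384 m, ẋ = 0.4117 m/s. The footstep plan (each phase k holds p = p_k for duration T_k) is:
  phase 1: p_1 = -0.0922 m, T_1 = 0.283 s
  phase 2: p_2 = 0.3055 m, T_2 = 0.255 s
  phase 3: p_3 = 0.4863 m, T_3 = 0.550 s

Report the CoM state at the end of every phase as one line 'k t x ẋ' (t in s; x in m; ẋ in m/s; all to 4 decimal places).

1 0.2830 0.1193 0.7793
2 0.5380 0.2743 0.5045
3 1.0880 0.2889 -0.4379

phase 1: p=-0.0922, T=0.283, ωT=0.915703, cosh=1.449383, sinh=1.049148; start (x,ẋ)=(-0.038400, 0.411700) → end (x,ẋ)=(0.119267, 0.779347)
phase 2: p=0.3055, T=0.255, ωT=0.825103, cosh=1.360153, sinh=0.921964; start (x,ẋ)=(0.119267, 0.779347) → end (x,ẋ)=(0.274258, 0.504462)
phase 3: p=0.4863, T=0.550, ωT=1.779635, cosh=3.048196, sinh=2.879496; start (x,ẋ)=(0.274258, 0.504462) → end (x,ẋ)=(0.288882, -0.437936)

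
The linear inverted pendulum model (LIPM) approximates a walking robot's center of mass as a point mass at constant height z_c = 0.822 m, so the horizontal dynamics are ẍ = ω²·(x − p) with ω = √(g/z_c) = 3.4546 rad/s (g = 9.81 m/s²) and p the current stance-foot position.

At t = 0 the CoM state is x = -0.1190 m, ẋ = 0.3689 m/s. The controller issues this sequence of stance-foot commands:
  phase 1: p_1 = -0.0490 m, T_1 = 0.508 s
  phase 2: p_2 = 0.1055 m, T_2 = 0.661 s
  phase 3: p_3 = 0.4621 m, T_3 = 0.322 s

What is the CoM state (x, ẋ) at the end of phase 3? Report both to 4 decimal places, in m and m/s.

phase 1: p=-0.0490, T=0.508, ωT=1.754937, cosh=2.978000, sinh=2.805082; start (x,ẋ)=(-0.119000, 0.368900) → end (x,ẋ)=(0.042081, 0.420254)
phase 2: p=0.1055, T=0.661, ωT=2.283491, cosh=4.956397, sinh=4.854469; start (x,ẋ)=(0.042081, 0.420254) → end (x,ẋ)=(0.381719, 1.019394)
phase 3: p=0.4621, T=0.322, ωT=1.112381, cosh=1.685184, sinh=1.356409; start (x,ẋ)=(0.381719, 1.019394) → end (x,ẋ)=(0.726897, 1.341214)

x = 0.7269, ẋ = 1.3412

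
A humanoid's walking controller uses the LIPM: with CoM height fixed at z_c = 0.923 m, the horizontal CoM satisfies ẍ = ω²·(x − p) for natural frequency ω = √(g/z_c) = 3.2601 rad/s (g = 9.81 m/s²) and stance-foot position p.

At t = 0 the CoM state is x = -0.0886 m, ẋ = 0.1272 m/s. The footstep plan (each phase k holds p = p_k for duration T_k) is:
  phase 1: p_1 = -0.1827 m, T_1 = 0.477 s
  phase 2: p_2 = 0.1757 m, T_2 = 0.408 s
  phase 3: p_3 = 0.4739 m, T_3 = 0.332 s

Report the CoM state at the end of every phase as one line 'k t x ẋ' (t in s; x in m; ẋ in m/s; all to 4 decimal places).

1 0.4770 0.1383 1.0086
2 0.8850 0.6441 1.8259
3 1.2170 1.4855 3.7287

phase 1: p=-0.1827, T=0.477, ωT=1.555068, cosh=2.473291, sinh=2.262116; start (x,ẋ)=(-0.088600, 0.127200) → end (x,ẋ)=(0.138298, 1.008564)
phase 2: p=0.1757, T=0.408, ωT=1.330121, cosh=2.022973, sinh=1.758527; start (x,ẋ)=(0.138298, 1.008564) → end (x,ẋ)=(0.644066, 1.825874)
phase 3: p=0.4739, T=0.332, ωT=1.082353, cosh=1.645207, sinh=1.306410; start (x,ẋ)=(0.644066, 1.825874) → end (x,ẋ)=(1.485535, 3.728681)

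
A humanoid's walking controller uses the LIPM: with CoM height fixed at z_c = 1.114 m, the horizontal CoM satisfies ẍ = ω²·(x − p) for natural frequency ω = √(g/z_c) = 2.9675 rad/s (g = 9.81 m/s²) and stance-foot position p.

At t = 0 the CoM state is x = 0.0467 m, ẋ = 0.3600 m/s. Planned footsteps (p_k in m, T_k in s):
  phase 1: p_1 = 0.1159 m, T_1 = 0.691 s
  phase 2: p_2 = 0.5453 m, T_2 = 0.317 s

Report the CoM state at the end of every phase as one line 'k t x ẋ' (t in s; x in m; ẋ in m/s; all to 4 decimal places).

phase 1: p=0.1159, T=0.691, ωT=2.050542, cosh=3.950391, sinh=3.821726; start (x,ẋ)=(0.046700, 0.360000) → end (x,ẋ)=(0.306163, 0.637345)
phase 2: p=0.5453, T=0.317, ωT=0.940697, cosh=1.476062, sinh=1.085706; start (x,ẋ)=(0.306163, 0.637345) → end (x,ẋ)=(0.425501, 0.170301)

1 0.6910 0.3062 0.6373
2 1.0080 0.4255 0.1703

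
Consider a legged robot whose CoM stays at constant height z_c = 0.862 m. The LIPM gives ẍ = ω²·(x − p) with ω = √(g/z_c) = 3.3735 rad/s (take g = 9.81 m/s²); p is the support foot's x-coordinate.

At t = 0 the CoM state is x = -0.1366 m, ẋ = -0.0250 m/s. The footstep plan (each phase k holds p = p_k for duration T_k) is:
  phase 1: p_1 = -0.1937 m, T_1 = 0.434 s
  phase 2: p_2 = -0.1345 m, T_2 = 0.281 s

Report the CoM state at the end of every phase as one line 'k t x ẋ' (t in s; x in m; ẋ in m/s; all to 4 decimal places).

phase 1: p=-0.1937, T=0.434, ωT=1.464099, cosh=2.277466, sinh=2.046180; start (x,ẋ)=(-0.136600, -0.025000) → end (x,ẋ)=(-0.078820, 0.337213)
phase 2: p=-0.1345, T=0.281, ωT=0.947954, cosh=1.483978, sinh=1.096445; start (x,ẋ)=(-0.078820, 0.337213) → end (x,ẋ)=(0.057727, 0.706367)

1 0.4340 -0.0788 0.3372
2 0.7150 0.0577 0.7064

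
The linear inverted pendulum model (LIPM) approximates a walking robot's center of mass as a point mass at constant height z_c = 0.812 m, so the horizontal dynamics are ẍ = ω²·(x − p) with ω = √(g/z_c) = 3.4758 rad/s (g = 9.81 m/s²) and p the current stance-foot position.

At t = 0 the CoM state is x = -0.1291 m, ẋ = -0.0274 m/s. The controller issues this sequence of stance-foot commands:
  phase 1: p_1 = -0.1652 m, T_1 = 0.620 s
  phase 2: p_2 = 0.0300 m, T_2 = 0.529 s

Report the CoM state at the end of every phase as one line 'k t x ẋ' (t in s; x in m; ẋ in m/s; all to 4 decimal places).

phase 1: p=-0.1652, T=0.620, ωT=2.154996, cosh=4.371880, sinh=4.255976; start (x,ẋ)=(-0.129100, -0.027400) → end (x,ẋ)=(-0.040925, 0.414235)
phase 2: p=0.0300, T=0.529, ωT=1.838698, cosh=3.223686, sinh=3.064661; start (x,ẋ)=(-0.040925, 0.414235) → end (x,ẋ)=(0.166596, 0.579856)

1 0.6200 -0.0409 0.4142
2 1.1490 0.1666 0.5799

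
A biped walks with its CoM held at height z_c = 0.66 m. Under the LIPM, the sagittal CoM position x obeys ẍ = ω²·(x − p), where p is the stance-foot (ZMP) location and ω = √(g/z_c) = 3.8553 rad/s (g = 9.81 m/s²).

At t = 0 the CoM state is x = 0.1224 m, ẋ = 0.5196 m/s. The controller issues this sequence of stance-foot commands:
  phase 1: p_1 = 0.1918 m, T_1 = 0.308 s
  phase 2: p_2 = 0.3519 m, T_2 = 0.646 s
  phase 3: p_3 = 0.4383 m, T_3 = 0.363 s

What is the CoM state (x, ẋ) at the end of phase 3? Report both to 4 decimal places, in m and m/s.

x = 1.5768, ẋ = 4.4891

phase 1: p=0.1918, T=0.308, ωT=1.187432, cosh=1.791828, sinh=1.486824; start (x,ẋ)=(0.122400, 0.519600) → end (x,ẋ)=(0.267835, 0.533222)
phase 2: p=0.3519, T=0.646, ωT=2.490524, cosh=6.075231, sinh=5.992364; start (x,ẋ)=(0.267835, 0.533222) → end (x,ẋ)=(0.669981, 1.297340)
phase 3: p=0.4383, T=0.363, ωT=1.399474, cosh=2.149897, sinh=1.903170; start (x,ẋ)=(0.669981, 1.297340) → end (x,ẋ)=(1.576822, 4.489057)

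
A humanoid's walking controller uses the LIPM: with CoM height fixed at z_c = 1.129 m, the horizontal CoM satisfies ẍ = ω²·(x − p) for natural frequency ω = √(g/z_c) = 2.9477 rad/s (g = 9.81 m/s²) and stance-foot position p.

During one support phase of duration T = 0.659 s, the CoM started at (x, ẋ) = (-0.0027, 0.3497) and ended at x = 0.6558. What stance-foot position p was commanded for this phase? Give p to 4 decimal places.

p = -0.1016

ωT = 2.9477·0.659 = 1.942534; cosh(ωT) = 3.559875, sinh(ωT) = 3.416534
x(T) = p + (x₀−p)·cosh(ωT) + (ẋ₀/ω)·sinh(ωT) ⇒ p·(1 − cosh) = x(T) − x₀·cosh − (ẋ₀/ω)·sinh
numerator   = 0.6558 − (-0.0027)·3.559875 − (0.3497/2.9477)·3.416534 = 0.260092
denominator = 1 − 3.559875 = -2.559875
p = 0.260092 / -2.559875 = -0.1016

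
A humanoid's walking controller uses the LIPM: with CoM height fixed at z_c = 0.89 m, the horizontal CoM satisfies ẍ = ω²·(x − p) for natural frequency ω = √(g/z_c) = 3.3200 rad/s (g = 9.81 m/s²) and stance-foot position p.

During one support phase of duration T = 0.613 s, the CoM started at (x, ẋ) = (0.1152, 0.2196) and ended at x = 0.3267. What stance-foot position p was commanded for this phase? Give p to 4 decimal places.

p = 0.1281

ωT = 3.3200·0.613 = 2.035160; cosh(ωT) = 3.892068, sinh(ωT) = 3.761409
x(T) = p + (x₀−p)·cosh(ωT) + (ẋ₀/ω)·sinh(ωT) ⇒ p·(1 − cosh) = x(T) − x₀·cosh − (ẋ₀/ω)·sinh
numerator   = 0.3267 − (0.1152)·3.892068 − (0.2196/3.3200)·3.761409 = -0.370463
denominator = 1 − 3.892068 = -2.892068
p = -0.370463 / -2.892068 = 0.1281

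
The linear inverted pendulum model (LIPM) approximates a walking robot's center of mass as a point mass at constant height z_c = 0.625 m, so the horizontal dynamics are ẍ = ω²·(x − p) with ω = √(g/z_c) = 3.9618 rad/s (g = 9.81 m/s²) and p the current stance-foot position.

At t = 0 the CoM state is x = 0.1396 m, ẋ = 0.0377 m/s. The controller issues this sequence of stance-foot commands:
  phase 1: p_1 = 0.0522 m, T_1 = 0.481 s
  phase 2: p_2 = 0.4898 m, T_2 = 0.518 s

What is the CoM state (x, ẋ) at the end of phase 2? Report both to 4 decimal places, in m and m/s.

x = 1.2955, ẋ = 3.4090

phase 1: p=0.0522, T=0.481, ωT=1.905626, cosh=3.436172, sinh=3.287442; start (x,ẋ)=(0.139600, 0.037700) → end (x,ẋ)=(0.383804, 1.267858)
phase 2: p=0.4898, T=0.518, ωT=2.052212, cosh=3.956778, sinh=3.828328; start (x,ẋ)=(0.383804, 1.267858) → end (x,ẋ)=(1.295542, 3.408988)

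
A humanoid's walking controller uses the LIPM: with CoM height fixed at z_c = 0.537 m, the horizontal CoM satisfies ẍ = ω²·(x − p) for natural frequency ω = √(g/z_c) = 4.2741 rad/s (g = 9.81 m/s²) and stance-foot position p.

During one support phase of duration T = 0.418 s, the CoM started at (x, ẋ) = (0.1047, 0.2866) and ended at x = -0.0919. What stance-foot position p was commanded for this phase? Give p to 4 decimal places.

ωT = 4.2741·0.418 = 1.786574; cosh(ωT) = 3.068250, sinh(ωT) = 2.900717
x(T) = p + (x₀−p)·cosh(ωT) + (ẋ₀/ω)·sinh(ωT) ⇒ p·(1 − cosh) = x(T) − x₀·cosh − (ẋ₀/ω)·sinh
numerator   = -0.0919 − (0.1047)·3.068250 − (0.2866/4.2741)·2.900717 = -0.607653
denominator = 1 − 3.068250 = -2.068250
p = -0.607653 / -2.068250 = 0.2938

p = 0.2938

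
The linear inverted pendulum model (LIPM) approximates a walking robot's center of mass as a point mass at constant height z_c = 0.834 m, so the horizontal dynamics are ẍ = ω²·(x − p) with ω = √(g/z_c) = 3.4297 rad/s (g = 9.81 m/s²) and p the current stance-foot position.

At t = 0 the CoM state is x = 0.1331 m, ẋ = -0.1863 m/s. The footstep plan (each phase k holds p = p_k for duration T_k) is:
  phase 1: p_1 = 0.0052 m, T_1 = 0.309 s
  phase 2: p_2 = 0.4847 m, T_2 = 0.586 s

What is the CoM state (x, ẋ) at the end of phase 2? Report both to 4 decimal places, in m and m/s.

phase 1: p=0.0052, T=0.309, ωT=1.059777, cosh=1.616131, sinh=1.269598; start (x,ẋ)=(0.133100, -0.186300) → end (x,ẋ)=(0.142939, 0.255835)
phase 2: p=0.4847, T=0.586, ωT=2.009804, cosh=3.797936, sinh=3.663921; start (x,ẋ)=(0.142939, 0.255835) → end (x,ẋ)=(-0.539980, -3.322975)

x = -0.5400, ẋ = -3.3230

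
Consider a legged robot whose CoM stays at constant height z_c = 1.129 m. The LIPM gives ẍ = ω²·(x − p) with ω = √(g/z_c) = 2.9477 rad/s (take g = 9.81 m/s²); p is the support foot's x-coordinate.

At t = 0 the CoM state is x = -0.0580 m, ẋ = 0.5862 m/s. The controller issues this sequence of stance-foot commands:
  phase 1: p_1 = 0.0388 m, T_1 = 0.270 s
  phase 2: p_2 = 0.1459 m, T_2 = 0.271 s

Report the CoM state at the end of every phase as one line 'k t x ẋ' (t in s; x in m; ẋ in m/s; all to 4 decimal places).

phase 1: p=0.0388, T=0.270, ωT=0.795879, cosh=1.333786, sinh=0.882602; start (x,ẋ)=(-0.058000, 0.586200) → end (x,ẋ)=(0.085210, 0.530026)
phase 2: p=0.1459, T=0.271, ωT=0.798827, cosh=1.336394, sinh=0.886537; start (x,ẋ)=(0.085210, 0.530026) → end (x,ẋ)=(0.224202, 0.549725)

1 0.2700 0.0852 0.5300
2 0.5410 0.2242 0.5497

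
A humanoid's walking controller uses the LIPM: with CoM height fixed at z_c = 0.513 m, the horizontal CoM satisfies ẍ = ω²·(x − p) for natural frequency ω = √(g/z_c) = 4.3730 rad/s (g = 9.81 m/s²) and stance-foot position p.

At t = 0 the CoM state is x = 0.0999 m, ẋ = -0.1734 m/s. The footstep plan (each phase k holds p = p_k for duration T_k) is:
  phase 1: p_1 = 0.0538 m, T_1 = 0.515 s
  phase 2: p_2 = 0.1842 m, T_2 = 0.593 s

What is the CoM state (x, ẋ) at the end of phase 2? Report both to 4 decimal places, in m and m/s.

phase 1: p=0.0538, T=0.515, ωT=2.252095, cosh=4.806406, sinh=4.701227; start (x,ẋ)=(0.099900, -0.173400) → end (x,ẋ)=(0.088960, 0.114315)
phase 2: p=0.1842, T=0.593, ωT=2.593189, cosh=6.723565, sinh=6.648783; start (x,ẋ)=(0.088960, 0.114315) → end (x,ẋ)=(-0.282344, -2.000505)

x = -0.2823, ẋ = -2.0005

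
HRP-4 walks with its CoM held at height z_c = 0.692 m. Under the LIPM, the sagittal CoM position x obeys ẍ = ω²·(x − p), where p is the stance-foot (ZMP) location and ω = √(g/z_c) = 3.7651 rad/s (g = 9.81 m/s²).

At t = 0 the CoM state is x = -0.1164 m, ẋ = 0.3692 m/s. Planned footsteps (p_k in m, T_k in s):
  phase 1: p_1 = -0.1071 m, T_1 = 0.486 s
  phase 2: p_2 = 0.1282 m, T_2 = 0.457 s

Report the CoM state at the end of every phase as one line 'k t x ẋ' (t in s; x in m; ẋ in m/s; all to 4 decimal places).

phase 1: p=-0.1071, T=0.486, ωT=1.829839, cosh=3.196660, sinh=3.036221; start (x,ẋ)=(-0.116400, 0.369200) → end (x,ẋ)=(0.160898, 1.073892)
phase 2: p=0.1282, T=0.457, ωT=1.720651, cosh=2.883557, sinh=2.704607; start (x,ẋ)=(0.160898, 1.073892) → end (x,ẋ)=(0.993903, 3.429599)

1 0.4860 0.1609 1.0739
2 0.9430 0.9939 3.4296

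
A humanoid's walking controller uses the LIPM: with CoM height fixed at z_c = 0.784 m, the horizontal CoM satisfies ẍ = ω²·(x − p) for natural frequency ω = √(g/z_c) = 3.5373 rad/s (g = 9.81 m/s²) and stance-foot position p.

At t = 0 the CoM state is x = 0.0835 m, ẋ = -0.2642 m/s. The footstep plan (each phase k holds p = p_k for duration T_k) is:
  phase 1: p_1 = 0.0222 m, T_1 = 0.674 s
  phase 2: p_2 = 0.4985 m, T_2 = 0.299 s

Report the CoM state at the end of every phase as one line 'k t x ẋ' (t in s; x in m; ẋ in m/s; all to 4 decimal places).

phase 1: p=0.0222, T=0.674, ωT=2.384140, cosh=5.470949, sinh=5.378781; start (x,ẋ)=(0.083500, -0.264200) → end (x,ẋ)=(-0.044171, -0.279109)
phase 2: p=0.4985, T=0.299, ωT=1.057653, cosh=1.613437, sinh=1.266167; start (x,ẋ)=(-0.044171, -0.279109) → end (x,ẋ)=(-0.476971, -2.880844)

1 0.6740 -0.0442 -0.2791
2 0.9730 -0.4770 -2.8808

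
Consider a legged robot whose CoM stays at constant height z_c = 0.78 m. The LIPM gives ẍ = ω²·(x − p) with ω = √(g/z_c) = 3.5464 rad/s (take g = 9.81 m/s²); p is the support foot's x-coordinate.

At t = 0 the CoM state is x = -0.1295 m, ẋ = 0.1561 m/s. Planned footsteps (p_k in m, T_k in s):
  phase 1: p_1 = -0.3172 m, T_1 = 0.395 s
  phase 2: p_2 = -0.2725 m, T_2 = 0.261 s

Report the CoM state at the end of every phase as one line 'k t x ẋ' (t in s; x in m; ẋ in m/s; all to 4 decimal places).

1 0.3950 0.1707 1.6048
2 0.6560 0.8558 4.0145

phase 1: p=-0.3172, T=0.395, ωT=1.400828, cosh=2.152476, sinh=1.906083; start (x,ẋ)=(-0.129500, 0.156100) → end (x,ẋ)=(0.170719, 1.604803)
phase 2: p=-0.2725, T=0.261, ωT=0.925610, cosh=1.459849, sinh=1.063559; start (x,ẋ)=(0.170719, 1.604803) → end (x,ẋ)=(0.855810, 4.014506)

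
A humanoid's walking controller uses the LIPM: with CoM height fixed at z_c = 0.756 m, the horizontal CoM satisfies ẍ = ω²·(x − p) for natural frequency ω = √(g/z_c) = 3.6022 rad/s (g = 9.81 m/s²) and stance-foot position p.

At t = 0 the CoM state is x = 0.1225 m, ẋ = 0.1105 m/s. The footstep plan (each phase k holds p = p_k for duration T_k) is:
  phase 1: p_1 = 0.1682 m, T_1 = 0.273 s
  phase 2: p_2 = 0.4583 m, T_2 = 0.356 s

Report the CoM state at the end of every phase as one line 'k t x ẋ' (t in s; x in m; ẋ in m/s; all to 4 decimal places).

phase 1: p=0.1682, T=0.273, ωT=0.983401, cosh=1.523785, sinh=1.149748; start (x,ẋ)=(0.122500, 0.110500) → end (x,ẋ)=(0.133832, -0.020894)
phase 2: p=0.4583, T=0.356, ωT=1.282383, cosh=1.941298, sinh=1.663923; start (x,ẋ)=(0.133832, -0.020894) → end (x,ẋ)=(-0.181240, -1.985350)

1 0.2730 0.1338 -0.0209
2 0.6290 -0.1812 -1.9854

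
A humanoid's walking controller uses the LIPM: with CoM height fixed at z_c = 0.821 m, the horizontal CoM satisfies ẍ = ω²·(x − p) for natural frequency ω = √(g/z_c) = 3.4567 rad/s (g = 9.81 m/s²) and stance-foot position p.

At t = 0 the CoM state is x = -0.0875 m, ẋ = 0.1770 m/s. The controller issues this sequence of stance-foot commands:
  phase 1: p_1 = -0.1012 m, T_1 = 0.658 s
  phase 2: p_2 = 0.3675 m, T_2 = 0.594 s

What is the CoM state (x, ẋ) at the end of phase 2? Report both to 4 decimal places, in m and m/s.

phase 1: p=-0.1012, T=0.658, ωT=2.274509, cosh=4.912994, sinh=4.810146; start (x,ẋ)=(-0.087500, 0.177000) → end (x,ẋ)=(0.212411, 1.097393)
phase 2: p=0.3675, T=0.594, ωT=2.053280, cosh=3.960867, sinh=3.832553; start (x,ẋ)=(0.212411, 1.097393) → end (x,ẋ)=(0.969928, 2.292012)

x = 0.9699, ẋ = 2.2920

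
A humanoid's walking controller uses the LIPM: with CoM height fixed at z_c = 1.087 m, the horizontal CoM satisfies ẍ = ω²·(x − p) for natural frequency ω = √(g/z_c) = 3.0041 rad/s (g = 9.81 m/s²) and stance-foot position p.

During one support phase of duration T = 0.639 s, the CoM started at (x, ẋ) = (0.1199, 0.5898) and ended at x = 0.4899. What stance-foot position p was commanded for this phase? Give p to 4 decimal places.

p = 0.2347

ωT = 3.0041·0.639 = 1.919620; cosh(ωT) = 3.482515, sinh(ωT) = 3.335852
x(T) = p + (x₀−p)·cosh(ωT) + (ẋ₀/ω)·sinh(ωT) ⇒ p·(1 − cosh) = x(T) − x₀·cosh − (ẋ₀/ω)·sinh
numerator   = 0.4899 − (0.1199)·3.482515 − (0.5898/3.0041)·3.335852 = -0.582587
denominator = 1 − 3.482515 = -2.482515
p = -0.582587 / -2.482515 = 0.2347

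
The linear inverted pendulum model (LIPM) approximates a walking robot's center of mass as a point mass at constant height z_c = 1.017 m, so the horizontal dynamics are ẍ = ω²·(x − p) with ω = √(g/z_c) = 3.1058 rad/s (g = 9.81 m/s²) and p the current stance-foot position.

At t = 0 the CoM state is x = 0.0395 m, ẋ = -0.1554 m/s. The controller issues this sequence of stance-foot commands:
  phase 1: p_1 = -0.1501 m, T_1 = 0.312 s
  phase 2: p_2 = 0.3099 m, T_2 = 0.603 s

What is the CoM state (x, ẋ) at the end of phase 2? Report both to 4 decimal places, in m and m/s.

phase 1: p=-0.1501, T=0.312, ωT=0.969010, cosh=1.507396, sinh=1.127937; start (x,ẋ)=(0.039500, -0.155400) → end (x,ẋ)=(0.079265, 0.429947)
phase 2: p=0.3099, T=0.603, ωT=1.872797, cosh=3.330083, sinh=3.176390; start (x,ẋ)=(0.079265, 0.429947) → end (x,ẋ)=(-0.018413, -0.843503)

x = -0.0184, ẋ = -0.8435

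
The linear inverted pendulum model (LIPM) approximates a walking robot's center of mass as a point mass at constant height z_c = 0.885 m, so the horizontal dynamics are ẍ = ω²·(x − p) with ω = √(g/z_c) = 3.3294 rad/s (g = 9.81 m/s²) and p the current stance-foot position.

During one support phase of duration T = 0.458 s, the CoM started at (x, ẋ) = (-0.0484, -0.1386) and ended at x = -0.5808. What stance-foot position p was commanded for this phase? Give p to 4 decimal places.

p = 0.2654

ωT = 3.3294·0.458 = 1.524865; cosh(ωT) = 2.406087, sinh(ωT) = 2.188437
x(T) = p + (x₀−p)·cosh(ωT) + (ẋ₀/ω)·sinh(ωT) ⇒ p·(1 − cosh) = x(T) − x₀·cosh − (ẋ₀/ω)·sinh
numerator   = -0.5808 − (-0.0484)·2.406087 − (-0.1386/3.3294)·2.188437 = -0.373243
denominator = 1 − 2.406087 = -1.406087
p = -0.373243 / -1.406087 = 0.2654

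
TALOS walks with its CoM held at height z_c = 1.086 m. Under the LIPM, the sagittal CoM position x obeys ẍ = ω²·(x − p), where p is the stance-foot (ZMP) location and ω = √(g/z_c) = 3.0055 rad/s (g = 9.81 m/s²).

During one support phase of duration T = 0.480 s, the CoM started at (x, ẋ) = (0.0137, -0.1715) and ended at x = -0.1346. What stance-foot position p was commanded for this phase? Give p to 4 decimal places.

ωT = 3.0055·0.480 = 1.442640; cosh(ωT) = 2.234078, sinh(ωT) = 1.997775
x(T) = p + (x₀−p)·cosh(ωT) + (ẋ₀/ω)·sinh(ωT) ⇒ p·(1 − cosh) = x(T) − x₀·cosh − (ẋ₀/ω)·sinh
numerator   = -0.1346 − (0.0137)·2.234078 − (-0.1715/3.0055)·1.997775 = -0.051210
denominator = 1 − 2.234078 = -1.234078
p = -0.051210 / -1.234078 = 0.0415

p = 0.0415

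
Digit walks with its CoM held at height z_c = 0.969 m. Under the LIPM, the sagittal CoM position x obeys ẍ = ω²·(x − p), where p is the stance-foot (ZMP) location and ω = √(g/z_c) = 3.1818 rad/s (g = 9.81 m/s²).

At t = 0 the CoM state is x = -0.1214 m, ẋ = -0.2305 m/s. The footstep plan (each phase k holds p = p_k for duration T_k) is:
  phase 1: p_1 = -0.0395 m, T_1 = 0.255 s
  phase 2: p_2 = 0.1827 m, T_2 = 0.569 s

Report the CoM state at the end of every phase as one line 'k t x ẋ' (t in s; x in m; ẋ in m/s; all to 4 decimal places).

phase 1: p=-0.0395, T=0.255, ωT=0.811359, cosh=1.347609, sinh=0.903356; start (x,ẋ)=(-0.121400, -0.230500) → end (x,ẋ)=(-0.215311, -0.546029)
phase 2: p=0.1827, T=0.569, ωT=1.810444, cosh=3.138372, sinh=2.974790; start (x,ẋ)=(-0.215311, -0.546029) → end (x,ẋ)=(-1.576911, -5.480893)

1 0.2550 -0.2153 -0.5460
2 0.8240 -1.5769 -5.4809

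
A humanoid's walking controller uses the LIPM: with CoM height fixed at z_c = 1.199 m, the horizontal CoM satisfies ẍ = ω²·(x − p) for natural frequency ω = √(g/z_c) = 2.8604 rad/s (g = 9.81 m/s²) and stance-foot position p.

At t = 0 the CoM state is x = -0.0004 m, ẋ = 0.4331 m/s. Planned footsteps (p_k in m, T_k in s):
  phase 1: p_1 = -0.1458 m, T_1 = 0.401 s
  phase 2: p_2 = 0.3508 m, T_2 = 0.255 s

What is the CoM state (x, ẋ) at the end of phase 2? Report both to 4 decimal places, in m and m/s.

phase 1: p=-0.1458, T=0.401, ωT=1.147020, cosh=1.733189, sinh=1.415608; start (x,ẋ)=(-0.000400, 0.433100) → end (x,ẋ)=(0.320546, 1.339398)
phase 2: p=0.3508, T=0.255, ωT=0.729402, cosh=1.278019, sinh=0.795821; start (x,ẋ)=(0.320546, 1.339398) → end (x,ẋ)=(0.684783, 1.642908)

x = 0.6848, ẋ = 1.6429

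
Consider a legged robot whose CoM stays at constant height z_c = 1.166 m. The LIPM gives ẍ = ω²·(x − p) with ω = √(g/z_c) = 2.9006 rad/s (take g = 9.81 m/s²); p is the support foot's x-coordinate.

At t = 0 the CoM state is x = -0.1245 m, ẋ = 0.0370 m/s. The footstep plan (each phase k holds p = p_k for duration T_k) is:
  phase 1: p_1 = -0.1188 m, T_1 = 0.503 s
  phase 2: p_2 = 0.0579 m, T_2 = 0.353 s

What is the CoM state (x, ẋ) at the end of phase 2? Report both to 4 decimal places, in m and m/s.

x = -0.1783, ẋ = -0.4966

phase 1: p=-0.1188, T=0.503, ωT=1.459002, cosh=2.267066, sinh=2.034598; start (x,ẋ)=(-0.124500, 0.037000) → end (x,ẋ)=(-0.105769, 0.050243)
phase 2: p=0.0579, T=0.353, ωT=1.023912, cosh=1.571626, sinh=1.212439; start (x,ẋ)=(-0.105769, 0.050243) → end (x,ẋ)=(-0.178325, -0.496628)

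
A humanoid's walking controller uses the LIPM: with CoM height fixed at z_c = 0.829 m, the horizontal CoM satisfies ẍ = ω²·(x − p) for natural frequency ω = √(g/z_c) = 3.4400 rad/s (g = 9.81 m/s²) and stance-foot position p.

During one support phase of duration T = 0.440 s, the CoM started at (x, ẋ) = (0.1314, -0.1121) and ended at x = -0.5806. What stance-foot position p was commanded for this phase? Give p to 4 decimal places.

ωT = 3.4400·0.440 = 1.513600; cosh(ωT) = 2.381586, sinh(ωT) = 2.161470
x(T) = p + (x₀−p)·cosh(ωT) + (ẋ₀/ω)·sinh(ωT) ⇒ p·(1 − cosh) = x(T) − x₀·cosh − (ẋ₀/ω)·sinh
numerator   = -0.5806 − (0.1314)·2.381586 − (-0.1121/3.4400)·2.161470 = -0.823104
denominator = 1 − 2.381586 = -1.381586
p = -0.823104 / -1.381586 = 0.5958

p = 0.5958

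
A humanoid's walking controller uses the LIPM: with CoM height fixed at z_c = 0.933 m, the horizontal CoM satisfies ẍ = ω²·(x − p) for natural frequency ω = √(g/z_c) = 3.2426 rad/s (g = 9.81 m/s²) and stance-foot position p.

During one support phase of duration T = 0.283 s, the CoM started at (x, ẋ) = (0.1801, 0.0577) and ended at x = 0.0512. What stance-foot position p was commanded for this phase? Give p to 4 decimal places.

p = 0.5071

ωT = 3.2426·0.283 = 0.917656; cosh(ωT) = 1.451435, sinh(ωT) = 1.051980
x(T) = p + (x₀−p)·cosh(ωT) + (ẋ₀/ω)·sinh(ωT) ⇒ p·(1 − cosh) = x(T) − x₀·cosh − (ẋ₀/ω)·sinh
numerator   = 0.0512 − (0.1801)·1.451435 − (0.0577/3.2426)·1.051980 = -0.228923
denominator = 1 − 1.451435 = -0.451435
p = -0.228923 / -0.451435 = 0.5071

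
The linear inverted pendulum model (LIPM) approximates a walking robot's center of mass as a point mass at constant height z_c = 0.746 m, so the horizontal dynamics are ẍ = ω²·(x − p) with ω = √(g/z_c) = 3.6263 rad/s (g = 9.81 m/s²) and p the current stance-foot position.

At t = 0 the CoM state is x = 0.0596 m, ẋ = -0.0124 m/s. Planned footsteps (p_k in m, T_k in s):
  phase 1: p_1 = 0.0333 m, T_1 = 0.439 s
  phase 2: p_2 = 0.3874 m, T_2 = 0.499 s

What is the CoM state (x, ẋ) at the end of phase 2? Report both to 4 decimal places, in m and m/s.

x = -0.3791, ẋ = -2.5730

phase 1: p=0.0333, T=0.439, ωT=1.591946, cosh=2.558414, sinh=2.354885; start (x,ẋ)=(0.059600, -0.012400) → end (x,ẋ)=(0.092534, 0.192865)
phase 2: p=0.3874, T=0.499, ωT=1.809524, cosh=3.135635, sinh=2.971903; start (x,ẋ)=(0.092534, 0.192865) → end (x,ẋ)=(-0.379132, -2.573021)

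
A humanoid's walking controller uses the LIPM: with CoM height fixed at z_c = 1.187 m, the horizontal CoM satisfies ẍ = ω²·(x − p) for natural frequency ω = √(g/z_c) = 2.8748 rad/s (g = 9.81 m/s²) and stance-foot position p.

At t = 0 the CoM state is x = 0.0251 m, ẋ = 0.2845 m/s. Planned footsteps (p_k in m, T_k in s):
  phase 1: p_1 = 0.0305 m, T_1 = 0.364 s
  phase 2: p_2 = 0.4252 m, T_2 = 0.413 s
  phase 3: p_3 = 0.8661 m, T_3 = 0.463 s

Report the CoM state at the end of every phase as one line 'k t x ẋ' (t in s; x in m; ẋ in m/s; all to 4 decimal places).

1 0.3640 0.1454 0.4356
2 0.7770 0.1491 -0.4153
3 1.2400 -0.8398 -4.4692

phase 1: p=0.0305, T=0.364, ωT=1.046427, cosh=1.599325, sinh=1.248135; start (x,ẋ)=(0.025100, 0.284500) → end (x,ẋ)=(0.145383, 0.435632)
phase 2: p=0.4252, T=0.413, ωT=1.187292, cosh=1.791620, sinh=1.486574; start (x,ẋ)=(0.145383, 0.435632) → end (x,ẋ)=(0.149142, -0.415338)
phase 3: p=0.8661, T=0.463, ωT=1.331032, cosh=2.024577, sinh=1.760372; start (x,ẋ)=(0.149142, -0.415338) → end (x,ẋ)=(-0.839766, -4.469205)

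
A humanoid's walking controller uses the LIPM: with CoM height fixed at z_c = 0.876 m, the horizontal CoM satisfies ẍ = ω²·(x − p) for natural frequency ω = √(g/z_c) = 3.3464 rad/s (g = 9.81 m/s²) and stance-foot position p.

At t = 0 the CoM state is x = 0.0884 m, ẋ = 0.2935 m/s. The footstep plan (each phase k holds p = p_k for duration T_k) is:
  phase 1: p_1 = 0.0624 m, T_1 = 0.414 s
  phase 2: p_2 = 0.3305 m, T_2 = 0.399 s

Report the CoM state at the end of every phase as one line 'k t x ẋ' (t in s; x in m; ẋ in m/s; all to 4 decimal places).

phase 1: p=0.0624, T=0.414, ωT=1.385410, cosh=2.123342, sinh=1.873121; start (x,ẋ)=(0.088400, 0.293500) → end (x,ẋ)=(0.281891, 0.786174)
phase 2: p=0.3305, T=0.399, ωT=1.335214, cosh=2.031955, sinh=1.768853; start (x,ẋ)=(0.281891, 0.786174) → end (x,ẋ)=(0.647288, 1.309741)

1 0.4140 0.2819 0.7862
2 0.8130 0.6473 1.3097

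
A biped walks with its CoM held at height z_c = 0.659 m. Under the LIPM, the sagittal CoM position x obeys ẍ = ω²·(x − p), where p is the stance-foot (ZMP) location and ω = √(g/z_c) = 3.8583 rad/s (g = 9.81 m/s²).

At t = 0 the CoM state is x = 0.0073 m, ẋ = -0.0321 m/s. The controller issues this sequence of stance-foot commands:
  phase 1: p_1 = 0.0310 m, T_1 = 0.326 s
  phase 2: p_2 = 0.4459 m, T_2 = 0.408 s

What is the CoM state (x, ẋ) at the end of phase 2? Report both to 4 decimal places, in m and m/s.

x = -0.8707, ẋ = -4.7447

phase 1: p=0.0310, T=0.326, ωT=1.257806, cosh=1.900986, sinh=1.616709; start (x,ẋ)=(0.007300, -0.032100) → end (x,ẋ)=(-0.027504, -0.208856)
phase 2: p=0.4459, T=0.408, ωT=1.574186, cosh=2.516994, sinh=2.309818; start (x,ẋ)=(-0.027504, -0.208856) → end (x,ẋ)=(-0.870689, -4.744653)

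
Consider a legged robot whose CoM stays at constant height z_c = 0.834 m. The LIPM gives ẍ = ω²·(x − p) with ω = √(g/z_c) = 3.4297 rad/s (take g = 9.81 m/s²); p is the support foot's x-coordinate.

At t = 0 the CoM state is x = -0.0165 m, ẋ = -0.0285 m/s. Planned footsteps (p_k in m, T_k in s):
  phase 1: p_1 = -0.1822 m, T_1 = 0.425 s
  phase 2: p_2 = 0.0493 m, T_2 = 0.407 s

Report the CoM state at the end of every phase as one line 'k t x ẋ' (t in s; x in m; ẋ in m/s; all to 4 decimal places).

1 0.4250 0.1761 1.0900
2 0.8320 0.9234 3.1602

phase 1: p=-0.1822, T=0.425, ωT=1.457623, cosh=2.264262, sinh=2.031473; start (x,ẋ)=(-0.016500, -0.028500) → end (x,ẋ)=(0.176107, 1.089957)
phase 2: p=0.0493, T=0.407, ωT=1.395888, cosh=2.143086, sinh=1.895473; start (x,ẋ)=(0.176107, 1.089957) → end (x,ẋ)=(0.923439, 3.160232)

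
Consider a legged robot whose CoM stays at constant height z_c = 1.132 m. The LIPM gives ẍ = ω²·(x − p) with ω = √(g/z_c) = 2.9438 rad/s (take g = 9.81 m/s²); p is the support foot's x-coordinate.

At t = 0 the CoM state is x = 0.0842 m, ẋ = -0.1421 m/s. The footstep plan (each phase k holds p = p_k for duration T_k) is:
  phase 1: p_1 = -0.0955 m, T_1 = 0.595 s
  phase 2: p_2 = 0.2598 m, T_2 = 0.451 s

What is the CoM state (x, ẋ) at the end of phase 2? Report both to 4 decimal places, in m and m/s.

phase 1: p=-0.0955, T=0.595, ωT=1.751561, cosh=2.968548, sinh=2.795045; start (x,ẋ)=(0.084200, -0.142100) → end (x,ẋ)=(0.303029, 1.056751)
phase 2: p=0.2598, T=0.451, ωT=1.327654, cosh=2.018641, sinh=1.753542; start (x,ẋ)=(0.303029, 1.056751) → end (x,ẋ)=(0.976541, 2.356349)

x = 0.9765, ẋ = 2.3563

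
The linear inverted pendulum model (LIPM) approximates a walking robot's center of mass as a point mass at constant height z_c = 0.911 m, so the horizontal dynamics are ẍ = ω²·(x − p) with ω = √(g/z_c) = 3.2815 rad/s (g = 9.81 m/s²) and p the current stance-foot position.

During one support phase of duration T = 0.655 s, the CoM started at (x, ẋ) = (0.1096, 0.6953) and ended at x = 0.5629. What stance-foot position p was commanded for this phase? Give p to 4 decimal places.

p = 0.2420

ωT = 3.2815·0.655 = 2.149383; cosh(ωT) = 4.348057, sinh(ωT) = 4.231501
x(T) = p + (x₀−p)·cosh(ωT) + (ẋ₀/ω)·sinh(ωT) ⇒ p·(1 − cosh) = x(T) − x₀·cosh − (ẋ₀/ω)·sinh
numerator   = 0.5629 − (0.1096)·4.348057 − (0.6953/3.2815)·4.231501 = -0.810238
denominator = 1 − 4.348057 = -3.348057
p = -0.810238 / -3.348057 = 0.2420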